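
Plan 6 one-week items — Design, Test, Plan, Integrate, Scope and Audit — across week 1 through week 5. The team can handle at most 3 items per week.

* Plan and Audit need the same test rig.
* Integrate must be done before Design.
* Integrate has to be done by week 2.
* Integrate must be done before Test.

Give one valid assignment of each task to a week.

Design -> week 2, Audit -> week 2, Plan -> week 1, Scope -> week 1, Integrate -> week 1, Test -> week 2

Checking: Integrate(week 1) before Design(week 2); Integrate(week 1) before Test(week 2); Plan(week 1) != Audit(week 2); Integrate=week 1 in [week 1,week 2]; max 3 per week (cap 3).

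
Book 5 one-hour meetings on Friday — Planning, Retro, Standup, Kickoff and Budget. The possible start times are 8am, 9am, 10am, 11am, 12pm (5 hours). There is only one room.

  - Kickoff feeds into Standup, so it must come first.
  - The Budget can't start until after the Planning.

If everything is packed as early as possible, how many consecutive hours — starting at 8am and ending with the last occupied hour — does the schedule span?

5

The precedence chain requires at least 2 distinct hours.
With at most 1 per hour and 5 meetings, at least 5 hours are needed.
5 works (last occupied hour: 12pm): for example Planning in 8am; Kickoff in 9am; Budget in 11am; Retro in 12pm; Standup in 10am.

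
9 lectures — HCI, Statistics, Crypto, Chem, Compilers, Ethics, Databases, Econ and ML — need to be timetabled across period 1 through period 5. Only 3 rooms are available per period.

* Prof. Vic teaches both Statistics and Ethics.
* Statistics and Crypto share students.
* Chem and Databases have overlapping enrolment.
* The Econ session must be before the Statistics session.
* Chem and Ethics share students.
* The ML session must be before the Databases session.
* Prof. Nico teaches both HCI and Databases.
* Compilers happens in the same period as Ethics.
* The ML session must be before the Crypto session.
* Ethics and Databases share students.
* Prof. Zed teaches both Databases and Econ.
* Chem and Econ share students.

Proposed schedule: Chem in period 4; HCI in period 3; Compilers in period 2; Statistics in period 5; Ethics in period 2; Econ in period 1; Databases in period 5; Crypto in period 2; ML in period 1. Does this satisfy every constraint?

Yes, all constraints hold

Chem and Econ share students — holds.
Only 3 rooms are available per period — holds.
Statistics and Crypto share students — holds.
Chem and Databases have overlapping enrolment — holds.
Prof. Nico teaches both HCI and Databases — holds.
Ethics and Databases share students — holds.
The Econ session must be before the Statistics session — holds.
Chem and Ethics share students — holds.
The ML session must be before the Crypto session — holds.
Prof. Vic teaches both Statistics and Ethics — holds.
The ML session must be before the Databases session — holds.
Compilers happens in the same period as Ethics — holds.
Prof. Zed teaches both Databases and Econ — holds.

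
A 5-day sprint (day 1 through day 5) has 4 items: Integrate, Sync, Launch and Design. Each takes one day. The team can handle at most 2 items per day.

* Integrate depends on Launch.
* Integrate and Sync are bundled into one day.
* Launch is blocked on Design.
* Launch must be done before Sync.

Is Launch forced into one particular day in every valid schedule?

No

Launch can be day 2 (e.g. Sync in day 3; Integrate in day 3; Launch in day 2; Design in day 1) or day 3 (e.g. Integrate in day 4; Launch in day 3; Sync in day 4; Design in day 1).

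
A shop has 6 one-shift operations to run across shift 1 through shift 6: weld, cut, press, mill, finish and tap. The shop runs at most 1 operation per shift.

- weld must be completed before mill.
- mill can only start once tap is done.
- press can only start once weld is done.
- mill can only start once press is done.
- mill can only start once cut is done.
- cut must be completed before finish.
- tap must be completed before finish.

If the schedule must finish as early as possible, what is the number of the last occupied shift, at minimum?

The precedence chain requires at least 3 distinct shifts.
With at most 1 per shift and 6 operations, at least 6 shifts are needed.
6 works (last occupied shift: shift 6): for example tap -> shift 4, finish -> shift 6, cut -> shift 2, mill -> shift 5, press -> shift 3, weld -> shift 1.

6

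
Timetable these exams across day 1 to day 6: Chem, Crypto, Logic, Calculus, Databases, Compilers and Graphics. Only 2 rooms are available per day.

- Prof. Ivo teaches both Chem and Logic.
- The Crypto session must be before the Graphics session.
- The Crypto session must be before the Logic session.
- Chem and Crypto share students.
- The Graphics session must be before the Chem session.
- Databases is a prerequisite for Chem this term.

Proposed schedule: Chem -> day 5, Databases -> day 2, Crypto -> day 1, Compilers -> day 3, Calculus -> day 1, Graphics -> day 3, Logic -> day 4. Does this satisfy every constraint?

Prof. Ivo teaches both Chem and Logic — holds.
Databases is a prerequisite for Chem this term — holds.
The Graphics session must be before the Chem session — holds.
Only 2 rooms are available per day — holds.
The Crypto session must be before the Graphics session — holds.
The Crypto session must be before the Logic session — holds.
Chem and Crypto share students — holds.

Valid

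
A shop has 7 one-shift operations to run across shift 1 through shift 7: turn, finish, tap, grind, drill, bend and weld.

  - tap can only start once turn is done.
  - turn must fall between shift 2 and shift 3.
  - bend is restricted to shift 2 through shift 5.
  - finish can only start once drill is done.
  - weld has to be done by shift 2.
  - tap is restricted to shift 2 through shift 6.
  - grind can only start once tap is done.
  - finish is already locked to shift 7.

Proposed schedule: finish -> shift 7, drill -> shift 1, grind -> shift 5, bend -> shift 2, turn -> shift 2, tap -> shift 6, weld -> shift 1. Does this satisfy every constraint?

tap is restricted to shift 2 through shift 6 — holds.
tap can only start once turn is done — holds.
turn must fall between shift 2 and shift 3 — holds.
bend is restricted to shift 2 through shift 5 — holds.
finish is already locked to shift 7 — holds.
grind can only start once tap is done — violated.
finish can only start once drill is done — holds.
weld has to be done by shift 2 — holds.

No — it violates: grind can only start once tap is done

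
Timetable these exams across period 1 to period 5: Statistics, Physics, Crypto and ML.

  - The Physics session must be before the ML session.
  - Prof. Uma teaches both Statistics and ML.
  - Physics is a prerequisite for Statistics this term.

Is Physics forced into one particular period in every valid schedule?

No

Physics can be period 1 (e.g. Physics in period 1, Statistics in period 2, ML in period 3, Crypto in period 1) or period 2 (e.g. ML -> period 4, Physics -> period 2, Crypto -> period 1, Statistics -> period 3).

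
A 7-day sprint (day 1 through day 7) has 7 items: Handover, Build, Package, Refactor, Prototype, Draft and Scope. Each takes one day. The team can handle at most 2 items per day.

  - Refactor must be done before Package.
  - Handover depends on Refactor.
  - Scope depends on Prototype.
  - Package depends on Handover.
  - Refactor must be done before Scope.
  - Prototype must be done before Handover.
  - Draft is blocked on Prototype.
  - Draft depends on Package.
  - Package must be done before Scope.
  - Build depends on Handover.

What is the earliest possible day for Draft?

day 4

Precedence pushes Draft to at least day 4.
Draft at day 4 is achievable: Package in day 3, Scope in day 4, Prototype in day 1, Refactor in day 1, Build in day 3, Handover in day 2, Draft in day 4.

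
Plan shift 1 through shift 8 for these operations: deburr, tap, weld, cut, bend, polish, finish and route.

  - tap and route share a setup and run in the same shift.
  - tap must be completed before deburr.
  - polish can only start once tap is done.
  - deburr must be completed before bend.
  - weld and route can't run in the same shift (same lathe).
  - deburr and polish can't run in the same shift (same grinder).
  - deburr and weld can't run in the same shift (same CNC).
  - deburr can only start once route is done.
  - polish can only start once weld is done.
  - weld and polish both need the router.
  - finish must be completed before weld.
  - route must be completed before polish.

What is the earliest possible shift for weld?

shift 2

Precedence pushes weld to at least shift 2; downstream work caps weld at shift 7.
weld at shift 2 is achievable: polish=shift 4; weld=shift 2; tap=shift 1; route=shift 1; deburr=shift 3; finish=shift 1; bend=shift 4; cut=shift 1.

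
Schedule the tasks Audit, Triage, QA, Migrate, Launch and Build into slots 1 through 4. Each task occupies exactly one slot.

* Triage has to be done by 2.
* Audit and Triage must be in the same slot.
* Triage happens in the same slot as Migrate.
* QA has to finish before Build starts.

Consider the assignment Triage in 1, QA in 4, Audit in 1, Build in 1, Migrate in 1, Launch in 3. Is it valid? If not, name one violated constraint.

Audit and Triage must be in the same slot — holds.
QA has to finish before Build starts — violated.
Triage has to be done by 2 — holds.
Triage happens in the same slot as Migrate — holds.

No. QA has to finish before Build starts is not satisfied.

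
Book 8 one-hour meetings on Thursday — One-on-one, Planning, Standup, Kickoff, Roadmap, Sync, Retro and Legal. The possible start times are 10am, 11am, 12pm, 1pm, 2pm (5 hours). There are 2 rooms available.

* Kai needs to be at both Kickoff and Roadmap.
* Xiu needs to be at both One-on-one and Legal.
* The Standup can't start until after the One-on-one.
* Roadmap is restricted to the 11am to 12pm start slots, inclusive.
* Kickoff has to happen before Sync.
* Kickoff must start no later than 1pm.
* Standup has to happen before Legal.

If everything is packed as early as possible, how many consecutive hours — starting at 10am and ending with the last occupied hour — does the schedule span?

4

The precedence chain requires at least 3 distinct hours.
With at most 2 per hour and 8 meetings, at least 4 hours are needed.
4 works (last occupied hour: 1pm): for example One-on-one=10am, Legal=12pm, Retro=1pm, Sync=12pm, Planning=1pm, Standup=11am, Roadmap=11am, Kickoff=10am.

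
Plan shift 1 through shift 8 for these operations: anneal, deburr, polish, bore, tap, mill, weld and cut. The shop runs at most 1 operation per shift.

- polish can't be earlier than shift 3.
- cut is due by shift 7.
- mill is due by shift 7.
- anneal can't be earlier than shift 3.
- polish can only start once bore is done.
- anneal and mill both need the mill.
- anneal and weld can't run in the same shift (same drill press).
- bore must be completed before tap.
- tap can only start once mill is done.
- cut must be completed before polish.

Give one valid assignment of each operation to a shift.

mill in shift 5, tap in shift 6, polish in shift 3, deburr in shift 7, anneal in shift 4, bore in shift 2, weld in shift 8, cut in shift 1

Checking: cut(shift 1) before polish(shift 3); bore(shift 2) before polish(shift 3); mill(shift 5) before tap(shift 6); bore(shift 2) before tap(shift 6); anneal(shift 4) != weld(shift 8); anneal(shift 4) != mill(shift 5); cut=shift 1 in [shift 1,shift 7]; anneal=shift 4 in [shift 3,shift 8]; polish=shift 3 in [shift 3,shift 8]; mill=shift 5 in [shift 1,shift 7]; max 1 per shift (cap 1).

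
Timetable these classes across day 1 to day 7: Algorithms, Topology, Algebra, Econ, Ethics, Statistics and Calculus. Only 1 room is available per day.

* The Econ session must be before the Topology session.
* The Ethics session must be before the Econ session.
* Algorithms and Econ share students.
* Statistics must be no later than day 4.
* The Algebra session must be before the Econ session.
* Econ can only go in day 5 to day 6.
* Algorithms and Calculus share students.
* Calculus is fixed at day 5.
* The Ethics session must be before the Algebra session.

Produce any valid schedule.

Ethics=day 2, Topology=day 7, Calculus=day 5, Algorithms=day 4, Econ=day 6, Statistics=day 1, Algebra=day 3

Checking: Ethics(day 2) before Econ(day 6); Algebra(day 3) before Econ(day 6); Econ(day 6) before Topology(day 7); Ethics(day 2) before Algebra(day 3); Algorithms(day 4) != Calculus(day 5); Algorithms(day 4) != Econ(day 6); Econ=day 6 in [day 5,day 6]; Statistics=day 1 in [day 1,day 4]; Calculus=day 5 in [day 5,day 5]; max 1 per day (cap 1).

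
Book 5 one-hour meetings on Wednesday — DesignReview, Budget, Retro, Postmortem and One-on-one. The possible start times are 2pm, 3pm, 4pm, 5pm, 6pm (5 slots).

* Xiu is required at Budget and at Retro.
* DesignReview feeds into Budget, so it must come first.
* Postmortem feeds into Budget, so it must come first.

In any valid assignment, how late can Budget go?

Precedence pushes Budget to at least 3pm.
Budget at 6pm is achievable: Postmortem in 2pm; DesignReview in 2pm; One-on-one in 2pm; Retro in 2pm; Budget in 6pm.

6pm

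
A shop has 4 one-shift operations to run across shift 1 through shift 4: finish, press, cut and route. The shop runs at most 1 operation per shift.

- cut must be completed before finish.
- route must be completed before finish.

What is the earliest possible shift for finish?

Precedence pushes finish to at least shift 2.
finish at shift 3 is achievable: finish=shift 3; press=shift 4; route=shift 2; cut=shift 1.
Nothing earlier works — the capacity limit rule out every shift before shift 3.

shift 3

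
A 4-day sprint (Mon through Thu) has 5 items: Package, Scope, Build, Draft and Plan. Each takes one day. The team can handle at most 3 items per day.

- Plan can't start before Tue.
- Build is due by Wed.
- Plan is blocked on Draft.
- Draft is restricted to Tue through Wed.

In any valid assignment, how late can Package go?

Thu

Package at Thu is achievable: Build in Mon, Package in Thu, Plan in Wed, Scope in Mon, Draft in Tue.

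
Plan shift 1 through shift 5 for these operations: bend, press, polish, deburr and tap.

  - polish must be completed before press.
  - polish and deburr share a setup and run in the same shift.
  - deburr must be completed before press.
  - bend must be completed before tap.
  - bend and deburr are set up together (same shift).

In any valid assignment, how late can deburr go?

shift 4

Downstream work caps deburr at shift 4.
deburr at shift 4 is achievable: deburr -> shift 4, polish -> shift 4, bend -> shift 4, press -> shift 5, tap -> shift 5.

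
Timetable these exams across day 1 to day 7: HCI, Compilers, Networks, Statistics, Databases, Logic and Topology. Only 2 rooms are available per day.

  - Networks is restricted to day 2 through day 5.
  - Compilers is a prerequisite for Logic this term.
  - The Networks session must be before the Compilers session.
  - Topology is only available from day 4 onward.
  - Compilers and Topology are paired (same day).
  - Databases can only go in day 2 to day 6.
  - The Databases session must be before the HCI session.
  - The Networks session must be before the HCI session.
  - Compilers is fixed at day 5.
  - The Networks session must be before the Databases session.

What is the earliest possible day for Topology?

day 5

Topology is available from day 4; Topology must be in the same day as Compilers, which can't be before day 5, so Topology is at least day 5; Topology must be in the same day as Compilers, which can't be after day 5, so Topology is at most day 5.
Topology at day 5 is achievable: Compilers in day 5; HCI in day 4; Topology in day 5; Networks in day 2; Databases in day 3; Statistics in day 1; Logic in day 6.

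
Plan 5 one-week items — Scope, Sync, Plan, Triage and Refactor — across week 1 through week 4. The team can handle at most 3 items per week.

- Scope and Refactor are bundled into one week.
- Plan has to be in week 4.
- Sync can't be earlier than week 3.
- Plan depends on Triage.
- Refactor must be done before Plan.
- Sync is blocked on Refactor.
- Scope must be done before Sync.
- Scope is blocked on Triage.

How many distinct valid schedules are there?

4

Enumerating: Plan -> week 4; Scope -> week 2; Triage -> week 1; Refactor -> week 2; Sync -> week 3 | Sync -> week 4; Plan -> week 4; Triage -> week 1; Scope -> week 2; Refactor -> week 2 | Scope -> week 3; Refactor -> week 3; Sync -> week 4; Plan -> week 4; Triage -> week 1 | Refactor=week 3; Sync=week 4; Plan=week 4; Triage=week 2; Scope=week 3.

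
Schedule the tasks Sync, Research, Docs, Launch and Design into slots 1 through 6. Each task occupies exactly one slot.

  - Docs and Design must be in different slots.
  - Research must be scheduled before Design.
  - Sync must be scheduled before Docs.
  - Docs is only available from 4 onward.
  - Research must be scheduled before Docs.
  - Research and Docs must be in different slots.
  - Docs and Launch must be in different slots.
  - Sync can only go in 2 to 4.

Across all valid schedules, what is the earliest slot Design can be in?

Precedence pushes Design to at least 2.
Design at 2 is achievable: Launch=1, Design=2, Sync=2, Docs=4, Research=1.

2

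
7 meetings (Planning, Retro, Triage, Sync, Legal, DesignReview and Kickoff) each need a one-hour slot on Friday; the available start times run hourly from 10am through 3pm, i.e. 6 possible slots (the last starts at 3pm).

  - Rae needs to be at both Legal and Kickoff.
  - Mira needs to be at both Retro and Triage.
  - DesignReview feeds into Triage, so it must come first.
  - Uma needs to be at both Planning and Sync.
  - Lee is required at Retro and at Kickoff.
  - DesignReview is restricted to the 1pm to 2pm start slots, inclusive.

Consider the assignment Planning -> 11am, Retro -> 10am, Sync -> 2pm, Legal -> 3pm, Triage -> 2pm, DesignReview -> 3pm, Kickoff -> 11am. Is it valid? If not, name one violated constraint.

Rae needs to be at both Legal and Kickoff — holds.
Uma needs to be at both Planning and Sync — holds.
Lee is required at Retro and at Kickoff — holds.
Mira needs to be at both Retro and Triage — holds.
DesignReview is restricted to the 1pm to 2pm start slots, inclusive — violated.
DesignReview feeds into Triage, so it must come first — violated.

Invalid. DesignReview feeds into Triage, so it must come first.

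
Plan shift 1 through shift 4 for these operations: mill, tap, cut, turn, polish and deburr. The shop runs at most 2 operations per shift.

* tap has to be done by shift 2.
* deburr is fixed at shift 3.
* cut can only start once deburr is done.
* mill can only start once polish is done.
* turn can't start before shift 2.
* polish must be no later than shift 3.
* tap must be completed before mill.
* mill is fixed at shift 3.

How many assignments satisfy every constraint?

7

Splitting on tap: it can be shift 1 (4), shift 2 (3). Listing each branch's schedules as (mill, cut, turn, polish, deburr) by shift number:
tap=shift 1: (3,4,2,1,3) (3,4,2,2,3) (3,4,4,1,3) (3,4,4,2,3) — 4.
tap=shift 2: (3,4,2,1,3) (3,4,4,1,3) (3,4,4,2,3) — 3.
Summing: 4 + 3 = 7.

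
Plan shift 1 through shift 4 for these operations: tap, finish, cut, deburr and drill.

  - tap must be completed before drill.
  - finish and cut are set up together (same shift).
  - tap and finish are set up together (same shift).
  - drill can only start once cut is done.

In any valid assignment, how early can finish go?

shift 1

Finish must be in the same shift as tap, which can't be after shift 3, so finish is at most shift 3.
finish at shift 1 is achievable: drill -> shift 2; deburr -> shift 1; finish -> shift 1; cut -> shift 1; tap -> shift 1.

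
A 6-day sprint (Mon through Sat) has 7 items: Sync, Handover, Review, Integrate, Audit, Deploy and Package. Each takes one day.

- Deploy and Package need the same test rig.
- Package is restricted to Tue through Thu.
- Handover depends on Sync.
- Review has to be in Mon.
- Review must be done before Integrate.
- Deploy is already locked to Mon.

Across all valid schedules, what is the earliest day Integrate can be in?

Tue

Precedence pushes Integrate to at least Tue.
Integrate at Tue is achievable: Deploy=Mon, Handover=Tue, Audit=Mon, Integrate=Tue, Sync=Mon, Review=Mon, Package=Tue.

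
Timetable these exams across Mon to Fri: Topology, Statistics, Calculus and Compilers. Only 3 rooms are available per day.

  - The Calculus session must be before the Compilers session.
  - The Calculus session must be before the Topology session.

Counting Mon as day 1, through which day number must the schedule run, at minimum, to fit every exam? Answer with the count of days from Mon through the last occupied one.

2

The precedence chain requires at least 2 distinct days.
With at most 3 per day and 4 exams, at least 2 days are needed.
2 works (last occupied day: Tue): for example Compilers=Tue; Calculus=Mon; Topology=Tue; Statistics=Mon.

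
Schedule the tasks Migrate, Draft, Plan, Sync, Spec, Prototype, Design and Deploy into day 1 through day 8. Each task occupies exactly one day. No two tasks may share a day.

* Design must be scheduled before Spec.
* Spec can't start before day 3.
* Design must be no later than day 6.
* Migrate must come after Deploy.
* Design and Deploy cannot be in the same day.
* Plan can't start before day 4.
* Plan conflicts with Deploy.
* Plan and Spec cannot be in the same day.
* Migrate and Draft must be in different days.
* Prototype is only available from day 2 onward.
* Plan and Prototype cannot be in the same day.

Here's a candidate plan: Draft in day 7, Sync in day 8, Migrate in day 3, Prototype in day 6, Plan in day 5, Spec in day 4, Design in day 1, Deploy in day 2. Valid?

Migrate and Draft must be in different days — holds.
Migrate must come after Deploy — holds.
Design must be scheduled before Spec — holds.
Design must be no later than day 6 — holds.
Plan and Spec cannot be in the same day — holds.
Plan can't start before day 4 — holds.
Plan and Prototype cannot be in the same day — holds.
Plan conflicts with Deploy — holds.
Design and Deploy cannot be in the same day — holds.
Spec can't start before day 3 — holds.
No two tasks may share a day — holds.
Prototype is only available from day 2 onward — holds.

Yes, all constraints hold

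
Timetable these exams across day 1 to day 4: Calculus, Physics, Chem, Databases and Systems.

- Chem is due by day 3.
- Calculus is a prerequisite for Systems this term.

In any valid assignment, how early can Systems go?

Precedence pushes Systems to at least day 2.
Systems at day 2 is achievable: Physics in day 1, Systems in day 2, Databases in day 1, Chem in day 1, Calculus in day 1.

day 2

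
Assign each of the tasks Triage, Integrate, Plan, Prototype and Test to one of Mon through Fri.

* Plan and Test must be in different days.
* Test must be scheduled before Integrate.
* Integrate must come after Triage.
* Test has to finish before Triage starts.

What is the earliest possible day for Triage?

Tue

Precedence pushes Triage to at least Tue; downstream work caps Triage at Thu.
Triage at Tue is achievable: Test in Mon; Integrate in Wed; Prototype in Mon; Plan in Tue; Triage in Tue.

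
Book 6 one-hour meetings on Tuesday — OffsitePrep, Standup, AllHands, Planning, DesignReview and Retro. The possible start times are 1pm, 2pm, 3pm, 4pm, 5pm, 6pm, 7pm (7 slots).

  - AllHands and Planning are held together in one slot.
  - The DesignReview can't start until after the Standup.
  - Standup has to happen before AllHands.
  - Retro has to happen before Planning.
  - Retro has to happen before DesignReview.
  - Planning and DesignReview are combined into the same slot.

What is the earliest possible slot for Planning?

2pm

Precedence pushes Planning to at least 2pm.
Planning at 2pm is achievable: Retro=1pm; DesignReview=2pm; Standup=1pm; Planning=2pm; OffsitePrep=1pm; AllHands=2pm.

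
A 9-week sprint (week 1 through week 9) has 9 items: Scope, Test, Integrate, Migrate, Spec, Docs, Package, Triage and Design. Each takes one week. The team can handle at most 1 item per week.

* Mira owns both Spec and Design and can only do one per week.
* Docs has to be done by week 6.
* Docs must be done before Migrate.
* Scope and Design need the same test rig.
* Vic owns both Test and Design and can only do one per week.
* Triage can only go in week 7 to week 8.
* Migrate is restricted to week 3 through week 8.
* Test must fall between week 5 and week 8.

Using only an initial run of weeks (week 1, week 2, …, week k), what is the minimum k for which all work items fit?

The precedence chain requires at least 2 distinct weeks.
With at most 1 per week and 9 work items, at least 9 weeks are needed.
Triage can't be placed before week 7, so the schedule must run through at least week 7.
9 works (last occupied week: week 9): for example Migrate -> week 3, Spec -> week 6, Package -> week 8, Triage -> week 7, Scope -> week 2, Test -> week 5, Docs -> week 1, Design -> week 9, Integrate -> week 4.

9 weeks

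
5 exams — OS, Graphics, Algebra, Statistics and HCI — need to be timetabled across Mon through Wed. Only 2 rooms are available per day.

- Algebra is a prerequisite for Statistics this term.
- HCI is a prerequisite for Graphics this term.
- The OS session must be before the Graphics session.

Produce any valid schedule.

OS -> Mon; Graphics -> Tue; Algebra -> Tue; Statistics -> Wed; HCI -> Mon

Checking: Algebra(Tue) before Statistics(Wed); HCI(Mon) before Graphics(Tue); OS(Mon) before Graphics(Tue); max 2 per day (cap 2).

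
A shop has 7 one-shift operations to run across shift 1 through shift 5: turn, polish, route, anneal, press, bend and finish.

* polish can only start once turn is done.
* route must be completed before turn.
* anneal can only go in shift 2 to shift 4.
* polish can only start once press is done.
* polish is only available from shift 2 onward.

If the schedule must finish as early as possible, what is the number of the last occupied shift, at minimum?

The precedence chain requires at least 3 distinct shifts.
3 works (last occupied shift: shift 3): for example bend in shift 1; anneal in shift 2; turn in shift 2; route in shift 1; finish in shift 1; polish in shift 3; press in shift 1.

3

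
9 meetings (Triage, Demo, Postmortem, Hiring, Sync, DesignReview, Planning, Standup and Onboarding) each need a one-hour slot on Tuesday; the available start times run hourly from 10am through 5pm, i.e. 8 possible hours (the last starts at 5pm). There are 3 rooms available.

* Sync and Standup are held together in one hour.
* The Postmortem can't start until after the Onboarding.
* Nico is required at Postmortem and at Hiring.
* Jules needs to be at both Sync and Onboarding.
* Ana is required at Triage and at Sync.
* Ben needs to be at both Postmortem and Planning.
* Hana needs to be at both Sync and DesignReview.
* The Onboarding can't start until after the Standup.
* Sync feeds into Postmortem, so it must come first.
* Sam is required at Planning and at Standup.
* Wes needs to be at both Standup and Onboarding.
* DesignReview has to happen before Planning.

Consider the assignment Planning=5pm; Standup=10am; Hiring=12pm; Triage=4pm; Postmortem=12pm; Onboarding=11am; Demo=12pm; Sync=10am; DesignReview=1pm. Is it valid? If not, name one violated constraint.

Sync and Standup are held together in one hour — holds.
Hana needs to be at both Sync and DesignReview — holds.
Sync feeds into Postmortem, so it must come first — holds.
Nico is required at Postmortem and at Hiring — violated.
There are 3 rooms available — holds.
Wes needs to be at both Standup and Onboarding — holds.
Jules needs to be at both Sync and Onboarding — holds.
Sam is required at Planning and at Standup — holds.
Ben needs to be at both Postmortem and Planning — holds.
The Postmortem can't start until after the Onboarding — holds.
DesignReview has to happen before Planning — holds.
The Onboarding can't start until after the Standup — holds.
Ana is required at Triage and at Sync — holds.

Invalid. Nico is required at Postmortem and at Hiring.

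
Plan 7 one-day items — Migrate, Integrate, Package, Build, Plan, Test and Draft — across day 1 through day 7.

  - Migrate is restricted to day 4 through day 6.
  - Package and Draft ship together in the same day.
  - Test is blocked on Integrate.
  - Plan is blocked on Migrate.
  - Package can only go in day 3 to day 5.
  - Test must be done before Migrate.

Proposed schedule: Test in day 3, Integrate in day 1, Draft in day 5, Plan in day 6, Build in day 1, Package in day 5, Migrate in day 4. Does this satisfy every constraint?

Plan is blocked on Migrate — holds.
Test must be done before Migrate — holds.
Migrate is restricted to day 4 through day 6 — holds.
Package can only go in day 3 to day 5 — holds.
Package and Draft ship together in the same day — holds.
Test is blocked on Integrate — holds.

Valid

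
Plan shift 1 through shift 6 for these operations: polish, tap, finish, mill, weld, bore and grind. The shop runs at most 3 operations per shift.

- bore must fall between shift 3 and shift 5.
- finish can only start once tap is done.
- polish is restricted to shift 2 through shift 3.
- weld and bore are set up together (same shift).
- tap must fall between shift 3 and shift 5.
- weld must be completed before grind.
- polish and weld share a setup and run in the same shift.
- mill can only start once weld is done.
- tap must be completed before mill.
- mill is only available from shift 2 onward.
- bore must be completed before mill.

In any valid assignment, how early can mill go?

Mill is available from shift 2; precedence pushes mill to at least shift 4.
mill at shift 5 is achievable: finish in shift 5, mill in shift 5, tap in shift 4, grind in shift 4, bore in shift 3, weld in shift 3, polish in shift 3.
Nothing earlier works — the capacity limit rule out every shift before shift 5.

shift 5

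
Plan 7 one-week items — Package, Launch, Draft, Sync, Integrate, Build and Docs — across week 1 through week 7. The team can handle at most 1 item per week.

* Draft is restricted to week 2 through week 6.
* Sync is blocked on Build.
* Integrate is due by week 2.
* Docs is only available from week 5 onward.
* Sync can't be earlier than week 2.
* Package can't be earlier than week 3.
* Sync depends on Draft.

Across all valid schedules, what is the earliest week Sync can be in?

week 4

Sync is available from week 2; precedence pushes Sync to at least week 3.
Sync at week 4 is achievable: Docs=week 5, Sync=week 4, Integrate=week 1, Build=week 3, Package=week 6, Launch=week 7, Draft=week 2.
Nothing earlier works — the capacity limit rule out every week before week 4.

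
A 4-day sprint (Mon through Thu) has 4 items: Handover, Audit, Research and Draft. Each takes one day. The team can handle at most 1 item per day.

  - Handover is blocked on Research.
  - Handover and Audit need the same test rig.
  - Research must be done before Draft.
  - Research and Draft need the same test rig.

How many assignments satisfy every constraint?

Splitting on Handover: it can be Tue (2), Wed (3), Thu (3). Listing each branch's schedules as (Audit, Research, Draft):
Handover=Tue: (Wed,Mon,Thu) (Thu,Mon,Wed) — 2.
Handover=Wed: (Mon,Tue,Thu) (Tue,Mon,Thu) (Thu,Mon,Tue) — 3.
Handover=Thu: (Mon,Tue,Wed) (Tue,Mon,Wed) (Wed,Mon,Tue) — 3.
Summing: 2 + 3 + 3 = 8.

8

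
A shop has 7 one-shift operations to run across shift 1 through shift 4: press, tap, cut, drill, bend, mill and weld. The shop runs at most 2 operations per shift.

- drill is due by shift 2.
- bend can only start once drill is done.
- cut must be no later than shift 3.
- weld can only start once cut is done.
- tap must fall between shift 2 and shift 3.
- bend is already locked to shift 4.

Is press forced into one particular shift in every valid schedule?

No

press can be shift 1 (e.g. drill -> shift 1; weld -> shift 3; cut -> shift 2; mill -> shift 3; bend -> shift 4; press -> shift 1; tap -> shift 2) or shift 2 (e.g. mill=shift 3; bend=shift 4; weld=shift 3; press=shift 2; drill=shift 1; tap=shift 2; cut=shift 1).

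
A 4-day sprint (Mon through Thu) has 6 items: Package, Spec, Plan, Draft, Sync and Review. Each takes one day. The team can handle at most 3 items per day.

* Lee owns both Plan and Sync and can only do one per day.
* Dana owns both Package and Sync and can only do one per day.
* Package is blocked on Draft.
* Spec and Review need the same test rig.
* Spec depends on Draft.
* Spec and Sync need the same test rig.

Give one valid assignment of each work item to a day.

Sync=Wed, Review=Mon, Package=Tue, Plan=Mon, Draft=Mon, Spec=Tue

Checking: Draft(Mon) before Spec(Tue); Draft(Mon) before Package(Tue); Spec(Tue) != Review(Mon); Spec(Tue) != Sync(Wed); Package(Tue) != Sync(Wed); Plan(Mon) != Sync(Wed); max 3 per day (cap 3).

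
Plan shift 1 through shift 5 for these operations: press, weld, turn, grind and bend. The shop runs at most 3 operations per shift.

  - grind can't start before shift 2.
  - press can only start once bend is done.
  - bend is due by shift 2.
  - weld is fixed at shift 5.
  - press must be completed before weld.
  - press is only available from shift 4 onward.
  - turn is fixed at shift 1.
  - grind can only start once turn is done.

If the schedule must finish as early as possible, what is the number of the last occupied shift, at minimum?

The precedence chain requires at least 3 distinct shifts.
With at most 3 per shift and 5 operations, at least 2 shifts are needed.
weld can't be placed before shift 5, so the schedule must run through at least shift 5.
5 works (last occupied shift: shift 5): for example bend=shift 1; turn=shift 1; grind=shift 2; weld=shift 5; press=shift 4.

shift 5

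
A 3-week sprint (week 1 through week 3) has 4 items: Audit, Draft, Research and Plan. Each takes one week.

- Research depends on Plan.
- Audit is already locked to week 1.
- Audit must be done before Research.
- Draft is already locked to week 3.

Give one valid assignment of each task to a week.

Audit in week 1; Draft in week 3; Research in week 2; Plan in week 1

Checking: Audit(week 1) before Research(week 2); Plan(week 1) before Research(week 2); Draft=week 3 in [week 3,week 3]; Audit=week 1 in [week 1,week 1].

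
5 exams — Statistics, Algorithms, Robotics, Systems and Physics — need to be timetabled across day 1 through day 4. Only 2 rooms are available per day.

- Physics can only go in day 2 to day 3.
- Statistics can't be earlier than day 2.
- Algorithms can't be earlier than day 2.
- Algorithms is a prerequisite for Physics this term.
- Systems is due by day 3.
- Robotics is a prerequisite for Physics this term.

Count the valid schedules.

Splitting on Statistics: it can be day 2 (2), day 3 (3), day 4 (5). Listing each branch's schedules as (Algorithms, Robotics, Systems, Physics) by day number:
Statistics=day 2: (2,1,1,3) (2,1,3,3) — 2.
Statistics=day 3: (2,1,1,3) (2,1,2,3) (2,2,1,3) — 3.
Statistics=day 4: (2,1,1,3) (2,1,2,3) (2,1,3,3) (2,2,1,3) (2,2,3,3) — 5.
Summing: 2 + 3 + 5 = 10.

10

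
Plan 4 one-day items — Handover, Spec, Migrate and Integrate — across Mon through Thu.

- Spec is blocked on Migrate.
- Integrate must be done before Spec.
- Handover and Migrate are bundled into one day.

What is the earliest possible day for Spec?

Tue

Precedence pushes Spec to at least Tue.
Spec at Tue is achievable: Migrate in Mon; Integrate in Mon; Spec in Tue; Handover in Mon.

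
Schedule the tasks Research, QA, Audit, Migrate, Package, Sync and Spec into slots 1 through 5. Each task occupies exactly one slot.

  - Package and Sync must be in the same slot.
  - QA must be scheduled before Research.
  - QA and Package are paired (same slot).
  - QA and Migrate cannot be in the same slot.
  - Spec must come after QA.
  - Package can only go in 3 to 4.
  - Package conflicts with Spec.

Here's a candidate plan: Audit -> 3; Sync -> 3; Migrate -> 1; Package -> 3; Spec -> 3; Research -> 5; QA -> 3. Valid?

No. Package conflicts with Spec is not satisfied.

QA and Package are paired (same slot) — holds.
QA and Migrate cannot be in the same slot — holds.
QA must be scheduled before Research — holds.
Package can only go in 3 to 4 — holds.
Package conflicts with Spec — violated.
Package and Sync must be in the same slot — holds.
Spec must come after QA — violated.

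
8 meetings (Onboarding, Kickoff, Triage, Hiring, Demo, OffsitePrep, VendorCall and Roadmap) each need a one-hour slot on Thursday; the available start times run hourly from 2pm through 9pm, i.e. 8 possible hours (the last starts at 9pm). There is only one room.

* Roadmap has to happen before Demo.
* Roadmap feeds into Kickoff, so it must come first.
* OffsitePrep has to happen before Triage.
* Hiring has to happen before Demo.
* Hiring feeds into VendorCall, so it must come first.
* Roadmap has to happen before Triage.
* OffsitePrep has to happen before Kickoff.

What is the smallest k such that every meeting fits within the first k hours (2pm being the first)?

8 hours

The precedence chain requires at least 2 distinct hours.
With at most 1 per hour and 8 meetings, at least 8 hours are needed.
8 works (last occupied hour: 9pm): for example Hiring=6pm, Triage=5pm, Kickoff=4pm, Onboarding=9pm, Roadmap=2pm, VendorCall=8pm, Demo=7pm, OffsitePrep=3pm.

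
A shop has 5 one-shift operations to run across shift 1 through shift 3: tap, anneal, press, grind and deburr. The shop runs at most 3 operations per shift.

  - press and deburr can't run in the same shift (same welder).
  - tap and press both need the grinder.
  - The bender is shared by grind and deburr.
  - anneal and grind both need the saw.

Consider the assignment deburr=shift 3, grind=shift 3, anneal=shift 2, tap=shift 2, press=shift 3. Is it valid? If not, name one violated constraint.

No — it violates: The bender is shared by grind and deburr

tap and press both need the grinder — holds.
anneal and grind both need the saw — holds.
The bender is shared by grind and deburr — violated.
The shop runs at most 3 operations per shift — holds.
press and deburr can't run in the same shift (same welder) — violated.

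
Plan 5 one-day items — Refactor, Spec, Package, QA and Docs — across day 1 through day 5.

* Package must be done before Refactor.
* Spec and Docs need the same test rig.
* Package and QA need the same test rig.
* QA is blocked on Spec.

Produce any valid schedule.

Spec in day 1; Refactor in day 2; QA in day 2; Package in day 1; Docs in day 2

Checking: Spec(day 1) before QA(day 2); Package(day 1) before Refactor(day 2); Spec(day 1) != Docs(day 2); Package(day 1) != QA(day 2).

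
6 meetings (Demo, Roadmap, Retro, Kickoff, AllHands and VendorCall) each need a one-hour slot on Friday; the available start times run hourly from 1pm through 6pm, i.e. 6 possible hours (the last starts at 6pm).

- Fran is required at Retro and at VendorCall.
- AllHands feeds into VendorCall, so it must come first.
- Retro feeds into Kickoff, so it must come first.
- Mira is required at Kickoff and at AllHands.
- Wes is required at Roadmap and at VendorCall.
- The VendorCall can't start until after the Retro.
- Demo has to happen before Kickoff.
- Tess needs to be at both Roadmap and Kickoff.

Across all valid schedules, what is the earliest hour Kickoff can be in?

2pm

Precedence pushes Kickoff to at least 2pm.
Kickoff at 2pm is achievable: Demo in 1pm, AllHands in 1pm, Retro in 1pm, Kickoff in 2pm, Roadmap in 1pm, VendorCall in 2pm.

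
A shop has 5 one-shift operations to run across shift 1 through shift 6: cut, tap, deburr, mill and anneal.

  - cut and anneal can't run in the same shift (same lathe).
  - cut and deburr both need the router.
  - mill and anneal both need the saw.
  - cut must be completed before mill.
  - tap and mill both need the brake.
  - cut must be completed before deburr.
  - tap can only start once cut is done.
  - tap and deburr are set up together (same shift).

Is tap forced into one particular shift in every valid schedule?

tap can be shift 2 (e.g. cut in shift 1; mill in shift 3; tap in shift 2; anneal in shift 2; deburr in shift 2) or shift 3 (e.g. tap in shift 3; anneal in shift 3; mill in shift 2; deburr in shift 3; cut in shift 1).

No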